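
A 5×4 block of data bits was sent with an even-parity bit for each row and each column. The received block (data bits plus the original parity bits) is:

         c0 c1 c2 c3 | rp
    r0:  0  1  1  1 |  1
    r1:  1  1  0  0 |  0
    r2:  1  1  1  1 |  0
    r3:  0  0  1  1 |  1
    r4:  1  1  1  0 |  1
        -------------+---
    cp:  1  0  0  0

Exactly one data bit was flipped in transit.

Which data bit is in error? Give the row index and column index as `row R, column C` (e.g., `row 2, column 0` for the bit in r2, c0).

Recompute each row's even parity and compare to rp:
  r0: data parity 1, sent rp 1 → ok
  r1: data parity 0, sent rp 0 → ok
  r2: data parity 0, sent rp 0 → ok
  r3: data parity 0, sent rp 1 → mismatch
  r4: data parity 1, sent rp 1 → ok
Recompute each column's even parity and compare to cp:
  c0: data parity 1, sent cp 1 → ok
  c1: data parity 0, sent cp 0 → ok
  c2: data parity 0, sent cp 0 → ok
  c3: data parity 1, sent cp 0 → mismatch
Exactly one row (r3) and one column (c3) fail → the flipped bit is at their intersection.

row 3, column 3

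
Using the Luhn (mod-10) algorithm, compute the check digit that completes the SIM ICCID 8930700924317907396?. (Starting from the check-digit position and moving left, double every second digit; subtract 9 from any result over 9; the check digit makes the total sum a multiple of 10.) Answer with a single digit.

0

Partial digits right→left: 6 9 3 7 0 9 7 1 3 4 2 9 0 0 7 0 3 9 8
Double every second digit counting from the check-digit position (so the 1st, 3rd, 5th, ... of the partial from the right).
  doubled (with −9 where >9): 3 6 0 5 6 4 0 5 6 7 → sum 42
  kept as-is: 9 7 9 1 4 9 0 0 9 → sum 48
Total = 42 + 48 = 90.
Check digit = (10 − (90 mod 10)) mod 10 = 0.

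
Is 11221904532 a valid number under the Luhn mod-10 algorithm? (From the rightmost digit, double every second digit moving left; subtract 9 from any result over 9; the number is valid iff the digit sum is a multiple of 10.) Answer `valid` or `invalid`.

From the right, keep odd positions and double even positions (subtract 9 from any doubled value over 9):
  doubled (positions 2,4,...): 6 8 9 4 2 → sum 29
  kept (positions 1,3,...): 2 5 0 1 2 1 → sum 11
Total = 40.
40 mod 10 = 0, so the number is valid.

valid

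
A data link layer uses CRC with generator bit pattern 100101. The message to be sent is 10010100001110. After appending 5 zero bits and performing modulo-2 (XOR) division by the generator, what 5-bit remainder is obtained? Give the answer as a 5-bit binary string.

Append 5 zeros: 1001010000111000000. Divide by 100101 (XOR where the leading bit is 1):
  pos 0: 100101 XOR 100101 = 000000
  pos 10: 111000 XOR 100101 = 011101
  pos 11: 111010 XOR 100101 = 011111
  pos 12: 111110 XOR 100101 = 011011
  pos 13: 110110 XOR 100101 = 010011
Remainder (last 5 bits) = 10011. This is the CRC / FCS.

10011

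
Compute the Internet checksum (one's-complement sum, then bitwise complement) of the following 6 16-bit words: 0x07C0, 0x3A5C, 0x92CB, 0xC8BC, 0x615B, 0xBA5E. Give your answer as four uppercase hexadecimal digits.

46A1

One's-complement addition (fold any carry out of bit 15 back into bit 0):
  0x07C0 + 0x3A5C = 0x0421C
  0x421C + 0x92CB = 0x0D4E7
  0xD4E7 + 0xC8BC = 0x19DA3 → wrap carry → 0x9DA4
  0x9DA4 + 0x615B = 0x0FEFF
  0xFEFF + 0xBA5E = 0x1B95D → wrap carry → 0xB95E
One's-complement sum = 0xB95E.
Checksum = ~0xB95E & 0xFFFF = 0x46A1.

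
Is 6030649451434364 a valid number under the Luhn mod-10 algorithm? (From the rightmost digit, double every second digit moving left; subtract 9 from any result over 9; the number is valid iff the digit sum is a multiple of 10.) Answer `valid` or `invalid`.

valid

From the right, keep odd positions and double even positions (subtract 9 from any doubled value over 9):
  doubled (positions 2,4,...): 3 8 8 1 9 3 6 3 → sum 41
  kept (positions 1,3,...): 4 3 3 1 4 4 0 0 → sum 19
Total = 60.
60 mod 10 = 0, so the number is valid.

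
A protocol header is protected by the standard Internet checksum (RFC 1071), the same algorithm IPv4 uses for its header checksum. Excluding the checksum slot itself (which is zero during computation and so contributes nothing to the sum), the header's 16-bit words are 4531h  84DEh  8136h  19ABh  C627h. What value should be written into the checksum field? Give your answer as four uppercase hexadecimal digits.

One's-complement addition (fold any carry out of bit 15 back into bit 0):
  0x4531 + 0x84DE = 0x0CA0F
  0xCA0F + 0x8136 = 0x14B45 → wrap carry → 0x4B46
  0x4B46 + 0x19AB = 0x064F1
  0x64F1 + 0xC627 = 0x12B18 → wrap carry → 0x2B19
One's-complement sum = 0x2B19.
Checksum = ~0x2B19 & 0xFFFF = 0xD4E6.

D4E6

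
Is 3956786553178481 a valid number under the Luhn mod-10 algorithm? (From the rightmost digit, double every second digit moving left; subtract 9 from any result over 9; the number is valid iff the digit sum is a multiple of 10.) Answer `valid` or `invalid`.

invalid

From the right, keep odd positions and double even positions (subtract 9 from any doubled value over 9):
  doubled (positions 2,4,...): 7 7 2 1 3 5 1 6 → sum 32
  kept (positions 1,3,...): 1 4 7 3 5 8 6 9 → sum 43
Total = 75.
75 mod 10 = 5, so the number is invalid.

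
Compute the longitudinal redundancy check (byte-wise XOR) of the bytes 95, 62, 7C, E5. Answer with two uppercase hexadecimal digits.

XOR the bytes together:
  start with 0x95
  0x95 ⊕ 0x62 = 0xF7
  0xF7 ⊕ 0x7C = 0x8B
  0x8B ⊕ 0xE5 = 0x6E

6E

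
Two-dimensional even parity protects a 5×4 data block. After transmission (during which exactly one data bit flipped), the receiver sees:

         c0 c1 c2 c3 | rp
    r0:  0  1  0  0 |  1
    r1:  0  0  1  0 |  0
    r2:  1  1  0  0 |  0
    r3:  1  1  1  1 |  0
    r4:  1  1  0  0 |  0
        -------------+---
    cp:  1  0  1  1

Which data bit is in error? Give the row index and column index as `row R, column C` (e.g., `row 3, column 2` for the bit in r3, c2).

row 1, column 2

Recompute each row's even parity and compare to rp:
  r0: data parity 1, sent rp 1 → ok
  r1: data parity 1, sent rp 0 → mismatch
  r2: data parity 0, sent rp 0 → ok
  r3: data parity 0, sent rp 0 → ok
  r4: data parity 0, sent rp 0 → ok
Recompute each column's even parity and compare to cp:
  c0: data parity 1, sent cp 1 → ok
  c1: data parity 0, sent cp 0 → ok
  c2: data parity 0, sent cp 1 → mismatch
  c3: data parity 1, sent cp 1 → ok
Exactly one row (r1) and one column (c2) fail → the flipped bit is at their intersection.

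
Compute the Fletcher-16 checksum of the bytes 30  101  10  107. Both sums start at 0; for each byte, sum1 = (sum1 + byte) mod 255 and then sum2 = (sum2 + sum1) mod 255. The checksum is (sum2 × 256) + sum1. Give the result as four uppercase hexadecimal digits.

28F8

Running sums (mod 255):
  after byte 0 (30): sum1=30, sum2=30
  after byte 1 (101): sum1=131, sum2=161
  after byte 2 (10): sum1=141, sum2=47
  after byte 3 (107): sum1=248, sum2=40
Checksum = sum2·256 + sum1 = 40·256 + 248 = 10488 = 0x28F8.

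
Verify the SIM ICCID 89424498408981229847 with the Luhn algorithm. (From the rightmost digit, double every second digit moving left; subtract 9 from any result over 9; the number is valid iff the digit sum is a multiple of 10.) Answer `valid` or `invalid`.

invalid

From the right, keep odd positions and double even positions (subtract 9 from any doubled value over 9):
  doubled (positions 2,4,...): 8 9 4 7 7 8 9 8 8 7 → sum 75
  kept (positions 1,3,...): 7 8 2 1 9 0 8 4 2 9 → sum 50
Total = 125.
125 mod 10 = 5, so the number is invalid.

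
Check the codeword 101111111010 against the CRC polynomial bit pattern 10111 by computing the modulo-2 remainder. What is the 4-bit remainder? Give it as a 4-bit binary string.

1000

Modulo-2 division of 101111111010 by 10111:
  pos 0: 10111 XOR 10111 = 00000
  pos 5: 11110 XOR 10111 = 01001
  pos 6: 10011 XOR 10111 = 00100
Remainder = 1000 (nonzero — an error is detected).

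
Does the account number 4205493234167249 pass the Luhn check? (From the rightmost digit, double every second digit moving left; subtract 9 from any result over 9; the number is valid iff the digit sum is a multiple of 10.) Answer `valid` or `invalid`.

invalid

From the right, keep odd positions and double even positions (subtract 9 from any doubled value over 9):
  doubled (positions 2,4,...): 8 5 2 6 6 8 0 8 → sum 43
  kept (positions 1,3,...): 9 2 6 4 2 9 5 2 → sum 39
Total = 82.
82 mod 10 = 2, so the number is invalid.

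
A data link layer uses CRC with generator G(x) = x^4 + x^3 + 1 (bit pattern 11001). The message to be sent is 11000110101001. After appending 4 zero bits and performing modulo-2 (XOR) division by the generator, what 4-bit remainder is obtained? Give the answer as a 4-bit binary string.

0011

Append 4 zeros: 110001101010010000. Divide by 11001 (XOR where the leading bit is 1):
  pos 0: 11000 XOR 11001 = 00001
  pos 4: 11101 XOR 11001 = 00100
  pos 6: 10001 XOR 11001 = 01000
  pos 7: 10000 XOR 11001 = 01001
  pos 8: 10010 XOR 11001 = 01011
  pos 9: 10111 XOR 11001 = 01110
  pos 10: 11100 XOR 11001 = 00101
  pos 12: 10100 XOR 11001 = 01101
  pos 13: 11010 XOR 11001 = 00011
Remainder (last 4 bits) = 0011. This is the CRC / FCS.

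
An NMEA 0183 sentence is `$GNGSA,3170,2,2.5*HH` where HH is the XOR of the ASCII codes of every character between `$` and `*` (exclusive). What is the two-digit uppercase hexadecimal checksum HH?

6E

XOR the ASCII codes of the payload characters:
  'G' = 0x47 → acc = 0x47
  'N' = 0x4E → acc = 0x09
  'G' = 0x47 → acc = 0x4E
  'S' = 0x53 → acc = 0x1D
  'A' = 0x41 → acc = 0x5C
  ',' = 0x2C → acc = 0x70
  '3' = 0x33 → acc = 0x43
  '1' = 0x31 → acc = 0x72
  '7' = 0x37 → acc = 0x45
  '0' = 0x30 → acc = 0x75
  ',' = 0x2C → acc = 0x59
  '2' = 0x32 → acc = 0x6B
  ',' = 0x2C → acc = 0x47
  '2' = 0x32 → acc = 0x75
  '.' = 0x2E → acc = 0x5B
  '5' = 0x35 → acc = 0x6E
Checksum = 0x6E.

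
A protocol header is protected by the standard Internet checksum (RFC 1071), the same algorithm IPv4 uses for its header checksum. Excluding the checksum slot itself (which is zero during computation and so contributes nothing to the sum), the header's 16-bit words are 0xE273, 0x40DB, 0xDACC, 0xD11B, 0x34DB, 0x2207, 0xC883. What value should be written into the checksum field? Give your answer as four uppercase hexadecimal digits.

1162

One's-complement addition (fold any carry out of bit 15 back into bit 0):
  0xE273 + 0x40DB = 0x1234E → wrap carry → 0x234F
  0x234F + 0xDACC = 0x0FE1B
  0xFE1B + 0xD11B = 0x1CF36 → wrap carry → 0xCF37
  0xCF37 + 0x34DB = 0x10412 → wrap carry → 0x0413
  0x0413 + 0x2207 = 0x0261A
  0x261A + 0xC883 = 0x0EE9D
One's-complement sum = 0xEE9D.
Checksum = ~0xEE9D & 0xFFFF = 0x1162.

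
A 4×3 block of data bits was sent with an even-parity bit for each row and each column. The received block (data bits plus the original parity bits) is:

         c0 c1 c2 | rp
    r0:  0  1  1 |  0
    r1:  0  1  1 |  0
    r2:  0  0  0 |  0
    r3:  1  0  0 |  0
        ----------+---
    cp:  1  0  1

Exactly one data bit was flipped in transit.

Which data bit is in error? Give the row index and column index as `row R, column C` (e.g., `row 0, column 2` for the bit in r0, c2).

row 3, column 2

Recompute each row's even parity and compare to rp:
  r0: data parity 0, sent rp 0 → ok
  r1: data parity 0, sent rp 0 → ok
  r2: data parity 0, sent rp 0 → ok
  r3: data parity 1, sent rp 0 → mismatch
Recompute each column's even parity and compare to cp:
  c0: data parity 1, sent cp 1 → ok
  c1: data parity 0, sent cp 0 → ok
  c2: data parity 0, sent cp 1 → mismatch
Exactly one row (r3) and one column (c2) fail → the flipped bit is at their intersection.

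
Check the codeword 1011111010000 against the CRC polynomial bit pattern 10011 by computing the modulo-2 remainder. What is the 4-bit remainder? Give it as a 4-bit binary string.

Modulo-2 division of 1011111010000 by 10011:
  pos 0: 10111 XOR 10011 = 00100
  pos 2: 10011 XOR 10011 = 00000
  pos 8: 10000 XOR 10011 = 00011
Remainder = 0011 (nonzero — an error is detected).

0011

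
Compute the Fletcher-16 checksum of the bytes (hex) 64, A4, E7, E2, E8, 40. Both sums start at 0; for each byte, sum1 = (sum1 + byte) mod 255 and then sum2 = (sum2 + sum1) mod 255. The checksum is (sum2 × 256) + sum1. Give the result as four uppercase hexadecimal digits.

Running sums (mod 255):
  after byte 0 (64): sum1=100, sum2=100
  after byte 1 (A4): sum1=9, sum2=109
  after byte 2 (E7): sum1=240, sum2=94
  after byte 3 (E2): sum1=211, sum2=50
  after byte 4 (E8): sum1=188, sum2=238
  after byte 5 (40): sum1=252, sum2=235
Checksum = sum2·256 + sum1 = 235·256 + 252 = 60412 = 0xEBFC.

EBFC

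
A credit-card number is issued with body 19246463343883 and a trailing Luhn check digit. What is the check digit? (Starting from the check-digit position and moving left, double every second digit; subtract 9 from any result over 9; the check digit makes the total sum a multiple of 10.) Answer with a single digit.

Partial digits right→left: 3 8 8 3 4 3 3 6 4 6 4 2 9 1
Double every second digit counting from the check-digit position (so the 1st, 3rd, 5th, ... of the partial from the right).
  doubled (with −9 where >9): 6 7 8 6 8 8 9 → sum 52
  kept as-is: 8 3 3 6 6 2 1 → sum 29
Total = 52 + 29 = 81.
Check digit = (10 − (81 mod 10)) mod 10 = 9.

9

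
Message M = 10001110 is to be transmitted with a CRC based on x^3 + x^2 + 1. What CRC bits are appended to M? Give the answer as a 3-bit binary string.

111

Append 3 zeros: 10001110000. Divide by 1101 (XOR where the leading bit is 1):
  pos 0: 1000 XOR 1101 = 0101
  pos 1: 1011 XOR 1101 = 0110
  pos 2: 1101 XOR 1101 = 0000
  pos 6: 1000 XOR 1101 = 0101
  pos 7: 1010 XOR 1101 = 0111
Remainder (last 3 bits) = 111. This is the CRC / FCS.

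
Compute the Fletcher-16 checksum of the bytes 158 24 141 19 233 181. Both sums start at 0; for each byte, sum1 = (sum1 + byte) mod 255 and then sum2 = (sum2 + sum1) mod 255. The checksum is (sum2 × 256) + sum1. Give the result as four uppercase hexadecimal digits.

Running sums (mod 255):
  after byte 0 (158): sum1=158, sum2=158
  after byte 1 (24): sum1=182, sum2=85
  after byte 2 (141): sum1=68, sum2=153
  after byte 3 (19): sum1=87, sum2=240
  after byte 4 (233): sum1=65, sum2=50
  after byte 5 (181): sum1=246, sum2=41
Checksum = sum2·256 + sum1 = 41·256 + 246 = 10742 = 0x29F6.

29F6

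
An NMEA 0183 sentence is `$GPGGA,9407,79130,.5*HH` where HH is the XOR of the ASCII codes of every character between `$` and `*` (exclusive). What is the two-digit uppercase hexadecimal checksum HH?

XOR the ASCII codes of the payload characters:
  'G' = 0x47 → acc = 0x47
  'P' = 0x50 → acc = 0x17
  'G' = 0x47 → acc = 0x50
  'G' = 0x47 → acc = 0x17
  'A' = 0x41 → acc = 0x56
  ',' = 0x2C → acc = 0x7A
  '9' = 0x39 → acc = 0x43
  '4' = 0x34 → acc = 0x77
  '0' = 0x30 → acc = 0x47
  '7' = 0x37 → acc = 0x70
  ',' = 0x2C → acc = 0x5C
  '7' = 0x37 → acc = 0x6B
  '9' = 0x39 → acc = 0x52
  '1' = 0x31 → acc = 0x63
  '3' = 0x33 → acc = 0x50
  '0' = 0x30 → acc = 0x60
  ',' = 0x2C → acc = 0x4C
  '.' = 0x2E → acc = 0x62
  '5' = 0x35 → acc = 0x57
Checksum = 0x57.

57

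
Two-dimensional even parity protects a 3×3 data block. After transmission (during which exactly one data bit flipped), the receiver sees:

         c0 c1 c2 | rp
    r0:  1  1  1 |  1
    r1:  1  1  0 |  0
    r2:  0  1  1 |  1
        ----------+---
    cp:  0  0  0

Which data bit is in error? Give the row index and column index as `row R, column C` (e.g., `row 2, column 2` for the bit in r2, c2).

Recompute each row's even parity and compare to rp:
  r0: data parity 1, sent rp 1 → ok
  r1: data parity 0, sent rp 0 → ok
  r2: data parity 0, sent rp 1 → mismatch
Recompute each column's even parity and compare to cp:
  c0: data parity 0, sent cp 0 → ok
  c1: data parity 1, sent cp 0 → mismatch
  c2: data parity 0, sent cp 0 → ok
Exactly one row (r2) and one column (c1) fail → the flipped bit is at their intersection.

row 2, column 1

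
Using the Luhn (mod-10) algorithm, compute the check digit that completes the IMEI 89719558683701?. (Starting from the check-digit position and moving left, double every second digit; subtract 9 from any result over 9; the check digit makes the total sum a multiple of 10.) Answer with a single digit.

Partial digits right→left: 1 0 7 3 8 6 8 5 5 9 1 7 9 8
Double every second digit counting from the check-digit position (so the 1st, 3rd, 5th, ... of the partial from the right).
  doubled (with −9 where >9): 2 5 7 7 1 2 9 → sum 33
  kept as-is: 0 3 6 5 9 7 8 → sum 38
Total = 33 + 38 = 71.
Check digit = (10 − (71 mod 10)) mod 10 = 9.

9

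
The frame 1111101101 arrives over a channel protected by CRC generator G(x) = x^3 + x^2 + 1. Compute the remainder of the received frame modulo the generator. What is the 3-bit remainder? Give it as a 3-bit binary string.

Modulo-2 division of 1111101101 by 1101:
  pos 0: 1111 XOR 1101 = 0010
  pos 2: 1010 XOR 1101 = 0111
  pos 3: 1111 XOR 1101 = 0010
  pos 5: 1010 XOR 1101 = 0111
  pos 6: 1111 XOR 1101 = 0010
Remainder = 010 (nonzero — an error is detected).

010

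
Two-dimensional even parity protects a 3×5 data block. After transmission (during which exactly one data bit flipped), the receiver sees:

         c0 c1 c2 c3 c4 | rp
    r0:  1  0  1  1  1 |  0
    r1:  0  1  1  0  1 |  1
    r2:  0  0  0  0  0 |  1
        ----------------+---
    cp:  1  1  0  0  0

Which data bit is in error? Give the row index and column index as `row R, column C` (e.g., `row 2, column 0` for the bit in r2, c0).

Recompute each row's even parity and compare to rp:
  r0: data parity 0, sent rp 0 → ok
  r1: data parity 1, sent rp 1 → ok
  r2: data parity 0, sent rp 1 → mismatch
Recompute each column's even parity and compare to cp:
  c0: data parity 1, sent cp 1 → ok
  c1: data parity 1, sent cp 1 → ok
  c2: data parity 0, sent cp 0 → ok
  c3: data parity 1, sent cp 0 → mismatch
  c4: data parity 0, sent cp 0 → ok
Exactly one row (r2) and one column (c3) fail → the flipped bit is at their intersection.

row 2, column 3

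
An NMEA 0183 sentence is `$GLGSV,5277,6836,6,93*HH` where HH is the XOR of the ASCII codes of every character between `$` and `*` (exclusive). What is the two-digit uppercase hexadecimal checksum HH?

79

XOR the ASCII codes of the payload characters:
  'G' = 0x47 → acc = 0x47
  'L' = 0x4C → acc = 0x0B
  'G' = 0x47 → acc = 0x4C
  'S' = 0x53 → acc = 0x1F
  'V' = 0x56 → acc = 0x49
  ',' = 0x2C → acc = 0x65
  '5' = 0x35 → acc = 0x50
  '2' = 0x32 → acc = 0x62
  '7' = 0x37 → acc = 0x55
  '7' = 0x37 → acc = 0x62
  ',' = 0x2C → acc = 0x4E
  '6' = 0x36 → acc = 0x78
  '8' = 0x38 → acc = 0x40
  '3' = 0x33 → acc = 0x73
  '6' = 0x36 → acc = 0x45
  ',' = 0x2C → acc = 0x69
  '6' = 0x36 → acc = 0x5F
  ',' = 0x2C → acc = 0x73
  '9' = 0x39 → acc = 0x4A
  '3' = 0x33 → acc = 0x79
Checksum = 0x79.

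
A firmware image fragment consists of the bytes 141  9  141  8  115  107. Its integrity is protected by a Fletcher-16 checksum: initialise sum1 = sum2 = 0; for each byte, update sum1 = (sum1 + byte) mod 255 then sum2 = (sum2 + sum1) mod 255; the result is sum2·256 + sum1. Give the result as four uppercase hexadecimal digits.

1F0B

Running sums (mod 255):
  after byte 0 (141): sum1=141, sum2=141
  after byte 1 (9): sum1=150, sum2=36
  after byte 2 (141): sum1=36, sum2=72
  after byte 3 (8): sum1=44, sum2=116
  after byte 4 (115): sum1=159, sum2=20
  after byte 5 (107): sum1=11, sum2=31
Checksum = sum2·256 + sum1 = 31·256 + 11 = 7947 = 0x1F0B.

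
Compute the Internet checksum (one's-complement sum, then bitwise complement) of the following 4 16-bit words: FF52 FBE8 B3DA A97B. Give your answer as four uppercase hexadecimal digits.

One's-complement addition (fold any carry out of bit 15 back into bit 0):
  0xFF52 + 0xFBE8 = 0x1FB3A → wrap carry → 0xFB3B
  0xFB3B + 0xB3DA = 0x1AF15 → wrap carry → 0xAF16
  0xAF16 + 0xA97B = 0x15891 → wrap carry → 0x5892
One's-complement sum = 0x5892.
Checksum = ~0x5892 & 0xFFFF = 0xA76D.

A76D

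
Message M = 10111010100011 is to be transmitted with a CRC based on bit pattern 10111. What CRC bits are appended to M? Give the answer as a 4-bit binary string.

Append 4 zeros: 101110101000110000. Divide by 10111 (XOR where the leading bit is 1):
  pos 0: 10111 XOR 10111 = 00000
  pos 6: 10100 XOR 10111 = 00011
  pos 9: 11011 XOR 10111 = 01100
  pos 10: 11000 XOR 10111 = 01111
  pos 11: 11110 XOR 10111 = 01001
  pos 12: 10010 XOR 10111 = 00101
Remainder (last 4 bits) = 1010. This is the CRC / FCS.

1010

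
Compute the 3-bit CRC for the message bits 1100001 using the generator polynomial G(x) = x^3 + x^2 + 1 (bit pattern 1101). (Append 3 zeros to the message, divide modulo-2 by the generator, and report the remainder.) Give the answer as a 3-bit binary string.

Append 3 zeros: 1100001000. Divide by 1101 (XOR where the leading bit is 1):
  pos 0: 1100 XOR 1101 = 0001
  pos 3: 1001 XOR 1101 = 0100
  pos 4: 1000 XOR 1101 = 0101
  pos 5: 1010 XOR 1101 = 0111
  pos 6: 1110 XOR 1101 = 0011
Remainder (last 3 bits) = 011. This is the CRC / FCS.

011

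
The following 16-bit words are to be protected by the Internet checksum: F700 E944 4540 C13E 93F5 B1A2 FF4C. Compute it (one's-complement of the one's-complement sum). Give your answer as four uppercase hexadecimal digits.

One's-complement addition (fold any carry out of bit 15 back into bit 0):
  0xF700 + 0xE944 = 0x1E044 → wrap carry → 0xE045
  0xE045 + 0x4540 = 0x12585 → wrap carry → 0x2586
  0x2586 + 0xC13E = 0x0E6C4
  0xE6C4 + 0x93F5 = 0x17AB9 → wrap carry → 0x7ABA
  0x7ABA + 0xB1A2 = 0x12C5C → wrap carry → 0x2C5D
  0x2C5D + 0xFF4C = 0x12BA9 → wrap carry → 0x2BAA
One's-complement sum = 0x2BAA.
Checksum = ~0x2BAA & 0xFFFF = 0xD455.

D455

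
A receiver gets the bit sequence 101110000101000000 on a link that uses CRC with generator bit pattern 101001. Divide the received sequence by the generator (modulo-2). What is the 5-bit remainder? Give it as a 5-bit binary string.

Modulo-2 division of 101110000101000000 by 101001:
  pos 0: 101110 XOR 101001 = 000111
  pos 3: 111000 XOR 101001 = 010001
  pos 4: 100011 XOR 101001 = 001010
  pos 6: 101001 XOR 101001 = 000000
Remainder = 00000 (zero — the frame passes the CRC check).

00000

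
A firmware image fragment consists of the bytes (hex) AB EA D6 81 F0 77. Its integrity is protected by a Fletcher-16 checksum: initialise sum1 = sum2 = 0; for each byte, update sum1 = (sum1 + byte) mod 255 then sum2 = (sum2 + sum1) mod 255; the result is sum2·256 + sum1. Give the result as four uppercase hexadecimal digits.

Running sums (mod 255):
  after byte 0 (AB): sum1=171, sum2=171
  after byte 1 (EA): sum1=150, sum2=66
  after byte 2 (D6): sum1=109, sum2=175
  after byte 3 (81): sum1=238, sum2=158
  after byte 4 (F0): sum1=223, sum2=126
  after byte 5 (77): sum1=87, sum2=213
Checksum = sum2·256 + sum1 = 213·256 + 87 = 54615 = 0xD557.

D557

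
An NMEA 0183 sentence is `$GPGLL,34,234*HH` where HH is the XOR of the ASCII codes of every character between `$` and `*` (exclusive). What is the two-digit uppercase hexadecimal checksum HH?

XOR the ASCII codes of the payload characters:
  'G' = 0x47 → acc = 0x47
  'P' = 0x50 → acc = 0x17
  'G' = 0x47 → acc = 0x50
  'L' = 0x4C → acc = 0x1C
  'L' = 0x4C → acc = 0x50
  ',' = 0x2C → acc = 0x7C
  '3' = 0x33 → acc = 0x4F
  '4' = 0x34 → acc = 0x7B
  ',' = 0x2C → acc = 0x57
  '2' = 0x32 → acc = 0x65
  '3' = 0x33 → acc = 0x56
  '4' = 0x34 → acc = 0x62
Checksum = 0x62.

62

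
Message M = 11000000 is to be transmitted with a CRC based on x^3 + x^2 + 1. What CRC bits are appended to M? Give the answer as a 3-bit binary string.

Append 3 zeros: 11000000000. Divide by 1101 (XOR where the leading bit is 1):
  pos 0: 1100 XOR 1101 = 0001
  pos 3: 1000 XOR 1101 = 0101
  pos 4: 1010 XOR 1101 = 0111
  pos 5: 1110 XOR 1101 = 0011
  pos 7: 1100 XOR 1101 = 0001
Remainder (last 3 bits) = 001. This is the CRC / FCS.

001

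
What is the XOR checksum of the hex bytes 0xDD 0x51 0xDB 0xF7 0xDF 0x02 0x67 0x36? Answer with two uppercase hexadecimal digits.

XOR the bytes together:
  start with 0xDD
  0xDD ⊕ 0x51 = 0x8C
  0x8C ⊕ 0xDB = 0x57
  0x57 ⊕ 0xF7 = 0xA0
  0xA0 ⊕ 0xDF = 0x7F
  0x7F ⊕ 0x02 = 0x7D
  0x7D ⊕ 0x67 = 0x1A
  0x1A ⊕ 0x36 = 0x2C

2C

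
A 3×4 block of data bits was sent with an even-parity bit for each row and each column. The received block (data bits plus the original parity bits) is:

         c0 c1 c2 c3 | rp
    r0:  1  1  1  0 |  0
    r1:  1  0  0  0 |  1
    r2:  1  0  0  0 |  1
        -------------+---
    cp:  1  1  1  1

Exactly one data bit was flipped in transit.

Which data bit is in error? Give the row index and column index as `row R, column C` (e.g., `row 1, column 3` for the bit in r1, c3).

Recompute each row's even parity and compare to rp:
  r0: data parity 1, sent rp 0 → mismatch
  r1: data parity 1, sent rp 1 → ok
  r2: data parity 1, sent rp 1 → ok
Recompute each column's even parity and compare to cp:
  c0: data parity 1, sent cp 1 → ok
  c1: data parity 1, sent cp 1 → ok
  c2: data parity 1, sent cp 1 → ok
  c3: data parity 0, sent cp 1 → mismatch
Exactly one row (r0) and one column (c3) fail → the flipped bit is at their intersection.

row 0, column 3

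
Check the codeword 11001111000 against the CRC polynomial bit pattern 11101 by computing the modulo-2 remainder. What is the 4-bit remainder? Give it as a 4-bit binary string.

Modulo-2 division of 11001111000 by 11101:
  pos 0: 11001 XOR 11101 = 00100
  pos 2: 10011 XOR 11101 = 01110
  pos 3: 11101 XOR 11101 = 00000
Remainder = 0000 (zero — the frame passes the CRC check).

0000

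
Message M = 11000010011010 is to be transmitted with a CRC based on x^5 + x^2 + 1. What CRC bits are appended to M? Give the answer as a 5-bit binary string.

Append 5 zeros: 1100001001101000000. Divide by 100101 (XOR where the leading bit is 1):
  pos 0: 110000 XOR 100101 = 010101
  pos 1: 101011 XOR 100101 = 001110
  pos 3: 111000 XOR 100101 = 011101
  pos 4: 111011 XOR 100101 = 011110
  pos 5: 111101 XOR 100101 = 011000
  pos 6: 110000 XOR 100101 = 010101
  pos 7: 101011 XOR 100101 = 001110
  pos 9: 111000 XOR 100101 = 011101
  pos 10: 111010 XOR 100101 = 011111
  pos 11: 111110 XOR 100101 = 011011
  pos 12: 110110 XOR 100101 = 010011
  pos 13: 100110 XOR 100101 = 000011
Remainder (last 5 bits) = 00011. This is the CRC / FCS.

00011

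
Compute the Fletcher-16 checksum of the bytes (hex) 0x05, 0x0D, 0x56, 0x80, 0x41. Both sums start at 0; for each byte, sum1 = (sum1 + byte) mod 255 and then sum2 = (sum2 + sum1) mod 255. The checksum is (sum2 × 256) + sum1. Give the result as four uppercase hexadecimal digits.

Running sums (mod 255):
  after byte 0 (0x05): sum1=5, sum2=5
  after byte 1 (0x0D): sum1=18, sum2=23
  after byte 2 (0x56): sum1=104, sum2=127
  after byte 3 (0x80): sum1=232, sum2=104
  after byte 4 (0x41): sum1=42, sum2=146
Checksum = sum2·256 + sum1 = 146·256 + 42 = 37418 = 0x922A.

922A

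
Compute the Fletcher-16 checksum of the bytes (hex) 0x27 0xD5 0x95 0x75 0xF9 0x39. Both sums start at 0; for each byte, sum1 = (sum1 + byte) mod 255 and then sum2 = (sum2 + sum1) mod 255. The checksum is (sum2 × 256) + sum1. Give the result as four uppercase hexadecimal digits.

Running sums (mod 255):
  after byte 0 (0x27): sum1=39, sum2=39
  after byte 1 (0xD5): sum1=252, sum2=36
  after byte 2 (0x95): sum1=146, sum2=182
  after byte 3 (0x75): sum1=8, sum2=190
  after byte 4 (0xF9): sum1=2, sum2=192
  after byte 5 (0x39): sum1=59, sum2=251
Checksum = sum2·256 + sum1 = 251·256 + 59 = 64315 = 0xFB3B.

FB3B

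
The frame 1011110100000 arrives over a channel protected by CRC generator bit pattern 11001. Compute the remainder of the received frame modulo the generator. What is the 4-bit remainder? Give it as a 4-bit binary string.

1110

Modulo-2 division of 1011110100000 by 11001:
  pos 0: 10111 XOR 11001 = 01110
  pos 1: 11101 XOR 11001 = 00100
  pos 3: 10001 XOR 11001 = 01000
  pos 4: 10000 XOR 11001 = 01001
  pos 5: 10010 XOR 11001 = 01011
  pos 6: 10110 XOR 11001 = 01111
  pos 7: 11110 XOR 11001 = 00111
Remainder = 1110 (nonzero — an error is detected).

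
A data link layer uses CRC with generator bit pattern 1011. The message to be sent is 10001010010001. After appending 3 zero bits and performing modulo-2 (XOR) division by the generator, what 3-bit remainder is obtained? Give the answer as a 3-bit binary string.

010

Append 3 zeros: 10001010010001000. Divide by 1011 (XOR where the leading bit is 1):
  pos 0: 1000 XOR 1011 = 0011
  pos 2: 1110 XOR 1011 = 0101
  pos 3: 1011 XOR 1011 = 0000
  pos 9: 1000 XOR 1011 = 0011
  pos 11: 1110 XOR 1011 = 0101
  pos 12: 1010 XOR 1011 = 0001
Remainder (last 3 bits) = 010. This is the CRC / FCS.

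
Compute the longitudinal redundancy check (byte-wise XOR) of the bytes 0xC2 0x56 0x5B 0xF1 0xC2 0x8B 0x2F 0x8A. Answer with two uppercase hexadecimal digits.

XOR the bytes together:
  start with 0xC2
  0xC2 ⊕ 0x56 = 0x94
  0x94 ⊕ 0x5B = 0xCF
  0xCF ⊕ 0xF1 = 0x3E
  0x3E ⊕ 0xC2 = 0xFC
  0xFC ⊕ 0x8B = 0x77
  0x77 ⊕ 0x2F = 0x58
  0x58 ⊕ 0x8A = 0xD2

D2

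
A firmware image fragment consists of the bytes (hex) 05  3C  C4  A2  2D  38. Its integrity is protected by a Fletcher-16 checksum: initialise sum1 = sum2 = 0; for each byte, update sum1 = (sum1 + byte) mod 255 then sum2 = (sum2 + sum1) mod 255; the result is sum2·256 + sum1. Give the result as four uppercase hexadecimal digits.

D80E

Running sums (mod 255):
  after byte 0 (05): sum1=5, sum2=5
  after byte 1 (3C): sum1=65, sum2=70
  after byte 2 (C4): sum1=6, sum2=76
  after byte 3 (A2): sum1=168, sum2=244
  after byte 4 (2D): sum1=213, sum2=202
  after byte 5 (38): sum1=14, sum2=216
Checksum = sum2·256 + sum1 = 216·256 + 14 = 55310 = 0xD80E.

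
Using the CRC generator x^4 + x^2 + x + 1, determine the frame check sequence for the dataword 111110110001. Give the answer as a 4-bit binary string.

0000

Append 4 zeros: 1111101100010000. Divide by 10111 (XOR where the leading bit is 1):
  pos 0: 11111 XOR 10111 = 01000
  pos 1: 10000 XOR 10111 = 00111
  pos 3: 11111 XOR 10111 = 01000
  pos 4: 10000 XOR 10111 = 00111
  pos 6: 11100 XOR 10111 = 01011
  pos 7: 10111 XOR 10111 = 00000
Remainder (last 4 bits) = 0000. This is the CRC / FCS.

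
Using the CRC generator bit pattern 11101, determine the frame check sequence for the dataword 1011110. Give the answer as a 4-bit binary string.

0010

Append 4 zeros: 10111100000. Divide by 11101 (XOR where the leading bit is 1):
  pos 0: 10111 XOR 11101 = 01010
  pos 1: 10101 XOR 11101 = 01000
  pos 2: 10000 XOR 11101 = 01101
  pos 3: 11010 XOR 11101 = 00111
  pos 5: 11100 XOR 11101 = 00001
Remainder (last 4 bits) = 0010. This is the CRC / FCS.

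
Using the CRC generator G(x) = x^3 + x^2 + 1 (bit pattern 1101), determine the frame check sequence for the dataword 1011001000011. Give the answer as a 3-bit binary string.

001

Append 3 zeros: 1011001000011000. Divide by 1101 (XOR where the leading bit is 1):
  pos 0: 1011 XOR 1101 = 0110
  pos 1: 1100 XOR 1101 = 0001
  pos 4: 1010 XOR 1101 = 0111
  pos 5: 1110 XOR 1101 = 0011
  pos 7: 1100 XOR 1101 = 0001
  pos 10: 1110 XOR 1101 = 0011
  pos 12: 1100 XOR 1101 = 0001
Remainder (last 3 bits) = 001. This is the CRC / FCS.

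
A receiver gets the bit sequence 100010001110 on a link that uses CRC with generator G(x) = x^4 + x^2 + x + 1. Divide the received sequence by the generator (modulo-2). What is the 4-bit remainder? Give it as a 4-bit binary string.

1000

Modulo-2 division of 100010001110 by 10111:
  pos 0: 10001 XOR 10111 = 00110
  pos 2: 11000 XOR 10111 = 01111
  pos 3: 11110 XOR 10111 = 01001
  pos 4: 10011 XOR 10111 = 00100
  pos 6: 10011 XOR 10111 = 00100
Remainder = 1000 (nonzero — an error is detected).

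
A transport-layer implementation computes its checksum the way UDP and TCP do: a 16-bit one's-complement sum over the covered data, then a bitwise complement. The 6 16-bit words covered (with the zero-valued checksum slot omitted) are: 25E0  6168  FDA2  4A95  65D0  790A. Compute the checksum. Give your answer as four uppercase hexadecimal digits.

51A4

One's-complement addition (fold any carry out of bit 15 back into bit 0):
  0x25E0 + 0x6168 = 0x08748
  0x8748 + 0xFDA2 = 0x184EA → wrap carry → 0x84EB
  0x84EB + 0x4A95 = 0x0CF80
  0xCF80 + 0x65D0 = 0x13550 → wrap carry → 0x3551
  0x3551 + 0x790A = 0x0AE5B
One's-complement sum = 0xAE5B.
Checksum = ~0xAE5B & 0xFFFF = 0x51A4.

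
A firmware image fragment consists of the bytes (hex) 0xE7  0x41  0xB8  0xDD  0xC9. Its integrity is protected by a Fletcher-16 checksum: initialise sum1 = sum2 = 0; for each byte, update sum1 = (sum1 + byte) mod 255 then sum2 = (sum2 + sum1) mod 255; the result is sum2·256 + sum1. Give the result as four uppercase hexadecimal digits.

3C89

Running sums (mod 255):
  after byte 0 (0xE7): sum1=231, sum2=231
  after byte 1 (0x41): sum1=41, sum2=17
  after byte 2 (0xB8): sum1=225, sum2=242
  after byte 3 (0xDD): sum1=191, sum2=178
  after byte 4 (0xC9): sum1=137, sum2=60
Checksum = sum2·256 + sum1 = 60·256 + 137 = 15497 = 0x3C89.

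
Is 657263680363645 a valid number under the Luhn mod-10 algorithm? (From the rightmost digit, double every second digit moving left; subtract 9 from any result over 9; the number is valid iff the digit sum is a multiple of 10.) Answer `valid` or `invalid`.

valid

From the right, keep odd positions and double even positions (subtract 9 from any doubled value over 9):
  doubled (positions 2,4,...): 8 6 6 7 6 4 1 → sum 38
  kept (positions 1,3,...): 5 6 6 0 6 6 7 6 → sum 42
Total = 80.
80 mod 10 = 0, so the number is valid.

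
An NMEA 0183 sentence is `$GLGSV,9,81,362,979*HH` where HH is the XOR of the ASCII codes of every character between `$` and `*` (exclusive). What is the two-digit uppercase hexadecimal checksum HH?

XOR the ASCII codes of the payload characters:
  'G' = 0x47 → acc = 0x47
  'L' = 0x4C → acc = 0x0B
  'G' = 0x47 → acc = 0x4C
  'S' = 0x53 → acc = 0x1F
  'V' = 0x56 → acc = 0x49
  ',' = 0x2C → acc = 0x65
  '9' = 0x39 → acc = 0x5C
  ',' = 0x2C → acc = 0x70
  '8' = 0x38 → acc = 0x48
  '1' = 0x31 → acc = 0x79
  ',' = 0x2C → acc = 0x55
  '3' = 0x33 → acc = 0x66
  '6' = 0x36 → acc = 0x50
  '2' = 0x32 → acc = 0x62
  ',' = 0x2C → acc = 0x4E
  '9' = 0x39 → acc = 0x77
  '7' = 0x37 → acc = 0x40
  '9' = 0x39 → acc = 0x79
Checksum = 0x79.

79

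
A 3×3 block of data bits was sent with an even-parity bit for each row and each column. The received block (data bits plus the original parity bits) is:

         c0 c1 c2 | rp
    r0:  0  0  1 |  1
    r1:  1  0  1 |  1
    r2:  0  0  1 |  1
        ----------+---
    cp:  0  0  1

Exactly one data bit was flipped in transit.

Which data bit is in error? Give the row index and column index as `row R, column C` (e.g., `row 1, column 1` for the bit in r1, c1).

Recompute each row's even parity and compare to rp:
  r0: data parity 1, sent rp 1 → ok
  r1: data parity 0, sent rp 1 → mismatch
  r2: data parity 1, sent rp 1 → ok
Recompute each column's even parity and compare to cp:
  c0: data parity 1, sent cp 0 → mismatch
  c1: data parity 0, sent cp 0 → ok
  c2: data parity 1, sent cp 1 → ok
Exactly one row (r1) and one column (c0) fail → the flipped bit is at their intersection.

row 1, column 0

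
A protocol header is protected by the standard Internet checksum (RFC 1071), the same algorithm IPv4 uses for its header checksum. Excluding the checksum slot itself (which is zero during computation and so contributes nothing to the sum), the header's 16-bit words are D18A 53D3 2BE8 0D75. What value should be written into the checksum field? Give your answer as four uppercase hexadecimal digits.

One's-complement addition (fold any carry out of bit 15 back into bit 0):
  0xD18A + 0x53D3 = 0x1255D → wrap carry → 0x255E
  0x255E + 0x2BE8 = 0x05146
  0x5146 + 0x0D75 = 0x05EBB
One's-complement sum = 0x5EBB.
Checksum = ~0x5EBB & 0xFFFF = 0xA144.

A144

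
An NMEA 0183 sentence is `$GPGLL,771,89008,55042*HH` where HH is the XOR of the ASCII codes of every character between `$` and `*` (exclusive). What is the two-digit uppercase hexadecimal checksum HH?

XOR the ASCII codes of the payload characters:
  'G' = 0x47 → acc = 0x47
  'P' = 0x50 → acc = 0x17
  'G' = 0x47 → acc = 0x50
  'L' = 0x4C → acc = 0x1C
  'L' = 0x4C → acc = 0x50
  ',' = 0x2C → acc = 0x7C
  '7' = 0x37 → acc = 0x4B
  '7' = 0x37 → acc = 0x7C
  '1' = 0x31 → acc = 0x4D
  ',' = 0x2C → acc = 0x61
  '8' = 0x38 → acc = 0x59
  '9' = 0x39 → acc = 0x60
  '0' = 0x30 → acc = 0x50
  '0' = 0x30 → acc = 0x60
  '8' = 0x38 → acc = 0x58
  ',' = 0x2C → acc = 0x74
  '5' = 0x35 → acc = 0x41
  '5' = 0x35 → acc = 0x74
  '0' = 0x30 → acc = 0x44
  '4' = 0x34 → acc = 0x70
  '2' = 0x32 → acc = 0x42
Checksum = 0x42.

42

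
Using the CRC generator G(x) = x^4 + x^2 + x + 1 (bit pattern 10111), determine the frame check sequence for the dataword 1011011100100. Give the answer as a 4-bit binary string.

1110

Append 4 zeros: 10110111001000000. Divide by 10111 (XOR where the leading bit is 1):
  pos 0: 10110 XOR 10111 = 00001
  pos 4: 11110 XOR 10111 = 01001
  pos 5: 10010 XOR 10111 = 00101
  pos 7: 10110 XOR 10111 = 00001
  pos 11: 10000 XOR 10111 = 00111
Remainder (last 4 bits) = 1110. This is the CRC / FCS.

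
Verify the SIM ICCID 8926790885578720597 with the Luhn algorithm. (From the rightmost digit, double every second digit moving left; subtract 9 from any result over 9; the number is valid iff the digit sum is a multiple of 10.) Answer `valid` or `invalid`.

From the right, keep odd positions and double even positions (subtract 9 from any doubled value over 9):
  doubled (positions 2,4,...): 9 0 5 5 1 7 9 3 9 → sum 48
  kept (positions 1,3,...): 7 5 2 8 5 8 0 7 2 8 → sum 52
Total = 100.
100 mod 10 = 0, so the number is valid.

valid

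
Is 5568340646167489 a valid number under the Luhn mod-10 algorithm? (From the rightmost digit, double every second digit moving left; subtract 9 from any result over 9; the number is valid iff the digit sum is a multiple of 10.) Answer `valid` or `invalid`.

valid

From the right, keep odd positions and double even positions (subtract 9 from any doubled value over 9):
  doubled (positions 2,4,...): 7 5 2 8 0 6 3 1 → sum 32
  kept (positions 1,3,...): 9 4 6 6 6 4 8 5 → sum 48
Total = 80.
80 mod 10 = 0, so the number is valid.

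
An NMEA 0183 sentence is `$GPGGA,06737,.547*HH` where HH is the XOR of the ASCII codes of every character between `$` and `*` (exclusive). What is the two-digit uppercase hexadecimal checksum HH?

XOR the ASCII codes of the payload characters:
  'G' = 0x47 → acc = 0x47
  'P' = 0x50 → acc = 0x17
  'G' = 0x47 → acc = 0x50
  'G' = 0x47 → acc = 0x17
  'A' = 0x41 → acc = 0x56
  ',' = 0x2C → acc = 0x7A
  '0' = 0x30 → acc = 0x4A
  '6' = 0x36 → acc = 0x7C
  '7' = 0x37 → acc = 0x4B
  '3' = 0x33 → acc = 0x78
  '7' = 0x37 → acc = 0x4F
  ',' = 0x2C → acc = 0x63
  '.' = 0x2E → acc = 0x4D
  '5' = 0x35 → acc = 0x78
  '4' = 0x34 → acc = 0x4C
  '7' = 0x37 → acc = 0x7B
Checksum = 0x7B.

7B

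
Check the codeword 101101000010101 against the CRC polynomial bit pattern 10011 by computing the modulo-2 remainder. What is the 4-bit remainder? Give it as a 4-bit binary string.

0100

Modulo-2 division of 101101000010101 by 10011:
  pos 0: 10110 XOR 10011 = 00101
  pos 2: 10110 XOR 10011 = 00101
  pos 4: 10100 XOR 10011 = 00111
  pos 6: 11101 XOR 10011 = 01110
  pos 7: 11100 XOR 10011 = 01111
  pos 8: 11111 XOR 10011 = 01100
  pos 9: 11000 XOR 10011 = 01011
  pos 10: 10111 XOR 10011 = 00100
Remainder = 0100 (nonzero — an error is detected).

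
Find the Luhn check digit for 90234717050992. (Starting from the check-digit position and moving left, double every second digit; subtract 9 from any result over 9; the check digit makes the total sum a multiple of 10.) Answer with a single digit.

5

Partial digits right→left: 2 9 9 0 5 0 7 1 7 4 3 2 0 9
Double every second digit counting from the check-digit position (so the 1st, 3rd, 5th, ... of the partial from the right).
  doubled (with −9 where >9): 4 9 1 5 5 6 0 → sum 30
  kept as-is: 9 0 0 1 4 2 9 → sum 25
Total = 30 + 25 = 55.
Check digit = (10 − (55 mod 10)) mod 10 = 5.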